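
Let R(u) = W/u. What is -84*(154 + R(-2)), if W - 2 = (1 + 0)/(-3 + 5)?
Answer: -12831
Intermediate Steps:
W = 5/2 (W = 2 + (1 + 0)/(-3 + 5) = 2 + 1/2 = 2 + 1*(½) = 2 + ½ = 5/2 ≈ 2.5000)
R(u) = 5/(2*u)
-84*(154 + R(-2)) = -84*(154 + (5/2)/(-2)) = -84*(154 + (5/2)*(-½)) = -84*(154 - 5/4) = -84*611/4 = -12831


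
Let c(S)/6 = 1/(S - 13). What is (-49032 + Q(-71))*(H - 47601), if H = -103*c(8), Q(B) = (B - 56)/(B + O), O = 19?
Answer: 605226939819/260 ≈ 2.3278e+9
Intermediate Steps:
c(S) = 6/(-13 + S) (c(S) = 6/(S - 13) = 6/(-13 + S))
Q(B) = (-56 + B)/(19 + B) (Q(B) = (B - 56)/(B + 19) = (-56 + B)/(19 + B))
H = 618/5 (H = -618/(-13 + 8) = -618/(-5) = -618*(-1)/5 = -103*(-6/5) = 618/5 ≈ 123.60)
(-49032 + Q(-71))*(H - 47601) = (-49032 + (-56 - 71)/(19 - 71))*(618/5 - 47601) = (-49032 - 127/(-52))*(-237387/5) = (-49032 - 1/52*(-127))*(-237387/5) = (-49032 + 127/52)*(-237387/5) = -2549537/52*(-237387/5) = 605226939819/260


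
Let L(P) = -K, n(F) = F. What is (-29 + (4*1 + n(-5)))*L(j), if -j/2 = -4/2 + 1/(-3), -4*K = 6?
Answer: -45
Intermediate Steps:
K = -3/2 (K = -¼*6 = -3/2 ≈ -1.5000)
j = 14/3 (j = -2*(-4/2 + 1/(-3)) = -2*(-4*½ + 1*(-⅓)) = -2*(-2 - ⅓) = -2*(-7/3) = 14/3 ≈ 4.6667)
L(P) = 3/2 (L(P) = -1*(-3/2) = 3/2)
(-29 + (4*1 + n(-5)))*L(j) = (-29 + (4*1 - 5))*(3/2) = (-29 + (4 - 5))*(3/2) = (-29 - 1)*(3/2) = -30*3/2 = -45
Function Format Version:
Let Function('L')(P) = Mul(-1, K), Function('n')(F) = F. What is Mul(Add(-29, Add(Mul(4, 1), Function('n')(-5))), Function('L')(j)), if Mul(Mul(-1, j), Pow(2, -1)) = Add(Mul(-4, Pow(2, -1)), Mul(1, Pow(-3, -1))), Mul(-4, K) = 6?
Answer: -45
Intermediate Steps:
K = Rational(-3, 2) (K = Mul(Rational(-1, 4), 6) = Rational(-3, 2) ≈ -1.5000)
j = Rational(14, 3) (j = Mul(-2, Add(Mul(-4, Pow(2, -1)), Mul(1, Pow(-3, -1)))) = Mul(-2, Add(Mul(-4, Rational(1, 2)), Mul(1, Rational(-1, 3)))) = Mul(-2, Add(-2, Rational(-1, 3))) = Mul(-2, Rational(-7, 3)) = Rational(14, 3) ≈ 4.6667)
Function('L')(P) = Rational(3, 2) (Function('L')(P) = Mul(-1, Rational(-3, 2)) = Rational(3, 2))
Mul(Add(-29, Add(Mul(4, 1), Function('n')(-5))), Function('L')(j)) = Mul(Add(-29, Add(Mul(4, 1), -5)), Rational(3, 2)) = Mul(Add(-29, Add(4, -5)), Rational(3, 2)) = Mul(Add(-29, -1), Rational(3, 2)) = Mul(-30, Rational(3, 2)) = -45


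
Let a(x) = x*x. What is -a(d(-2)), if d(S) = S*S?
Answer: -16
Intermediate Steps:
d(S) = S²
a(x) = x²
-a(d(-2)) = -((-2)²)² = -1*4² = -1*16 = -16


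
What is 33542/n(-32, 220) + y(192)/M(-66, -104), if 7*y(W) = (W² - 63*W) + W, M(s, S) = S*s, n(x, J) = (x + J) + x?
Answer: 1294487/6006 ≈ 215.53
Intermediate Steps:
n(x, J) = J + 2*x (n(x, J) = (J + x) + x = J + 2*x)
y(W) = -62*W/7 + W²/7 (y(W) = ((W² - 63*W) + W)/7 = (W² - 62*W)/7 = -62*W/7 + W²/7)
33542/n(-32, 220) + y(192)/M(-66, -104) = 33542/(220 + 2*(-32)) + ((⅐)*192*(-62 + 192))/((-104*(-66))) = 33542/(220 - 64) + ((⅐)*192*130)/6864 = 33542/156 + (24960/7)*(1/6864) = 33542*(1/156) + 40/77 = 16771/78 + 40/77 = 1294487/6006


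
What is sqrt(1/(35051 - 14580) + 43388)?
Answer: sqrt(18182255177779)/20471 ≈ 208.30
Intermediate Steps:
sqrt(1/(35051 - 14580) + 43388) = sqrt(1/20471 + 43388) = sqrt(888195749/20471) = sqrt(18182255177779)/20471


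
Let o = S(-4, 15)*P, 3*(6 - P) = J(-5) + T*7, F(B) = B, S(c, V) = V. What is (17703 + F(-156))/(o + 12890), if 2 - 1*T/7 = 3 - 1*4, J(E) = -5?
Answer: 5849/4090 ≈ 1.4301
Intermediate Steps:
T = 21 (T = 14 - 7*(3 - 1*4) = 14 - 7*(3 - 4) = 14 - 7*(-1) = 14 + 7 = 21)
P = -124/3 (P = 6 - (-5 + 21*7)/3 = 6 - (-5 + 147)/3 = 6 - ⅓*142 = 6 - 142/3 = -124/3 ≈ -41.333)
o = -620 (o = 15*(-124/3) = -620)
(17703 + F(-156))/(o + 12890) = (17703 - 156)/(-620 + 12890) = 17547/12270 = 17547*(1/12270) = 5849/4090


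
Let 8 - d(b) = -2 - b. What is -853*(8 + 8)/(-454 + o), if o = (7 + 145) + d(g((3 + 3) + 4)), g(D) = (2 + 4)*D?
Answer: 1706/29 ≈ 58.828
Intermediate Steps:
g(D) = 6*D
d(b) = 10 + b (d(b) = 8 - (-2 - b) = 8 + (2 + b) = 10 + b)
o = 222 (o = (7 + 145) + (10 + 6*((3 + 3) + 4)) = 152 + (10 + 6*(6 + 4)) = 152 + (10 + 6*10) = 152 + (10 + 60) = 152 + 70 = 222)
-853*(8 + 8)/(-454 + o) = -853*(8 + 8)/(-454 + 222) = -853/((-232/16)) = -853/((-232*1/16)) = -853/(-29/2) = -853*(-2/29) = 1706/29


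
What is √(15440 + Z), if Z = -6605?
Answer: √8835 ≈ 93.995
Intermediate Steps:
√(15440 + Z) = √(15440 - 6605) = √8835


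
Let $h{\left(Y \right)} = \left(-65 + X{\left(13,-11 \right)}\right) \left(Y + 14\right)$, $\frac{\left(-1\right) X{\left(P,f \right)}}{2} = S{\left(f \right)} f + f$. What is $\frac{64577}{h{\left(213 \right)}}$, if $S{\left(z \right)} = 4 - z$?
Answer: $\frac{64577}{65149} \approx 0.99122$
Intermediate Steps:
$X{\left(P,f \right)} = - 2 f - 2 f \left(4 - f\right)$ ($X{\left(P,f \right)} = - 2 \left(\left(4 - f\right) f + f\right) = - 2 \left(f \left(4 - f\right) + f\right) = - 2 \left(f + f \left(4 - f\right)\right) = - 2 f - 2 f \left(4 - f\right)$)
$h{\left(Y \right)} = 4018 + 287 Y$ ($h{\left(Y \right)} = \left(-65 + 2 \left(-11\right) \left(-5 - 11\right)\right) \left(Y + 14\right) = \left(-65 + 2 \left(-11\right) \left(-16\right)\right) \left(14 + Y\right) = \left(-65 + 352\right) \left(14 + Y\right) = 287 \left(14 + Y\right) = 4018 + 287 Y$)
$\frac{64577}{h{\left(213 \right)}} = \frac{64577}{4018 + 287 \cdot 213} = \frac{64577}{4018 + 61131} = \frac{64577}{65149}$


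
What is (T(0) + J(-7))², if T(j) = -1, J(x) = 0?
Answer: 1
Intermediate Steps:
(T(0) + J(-7))² = (-1 + 0)² = (-1)² = 1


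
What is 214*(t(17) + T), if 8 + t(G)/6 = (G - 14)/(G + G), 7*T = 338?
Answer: 20758/119 ≈ 174.44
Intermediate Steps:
T = 338/7 (T = (⅐)*338 = 338/7 ≈ 48.286)
t(G) = -48 + 3*(-14 + G)/G (t(G) = -48 + 6*((G - 14)/(G + G)) = -48 + 6*((-14 + G)/((2*G))) = -48 + 6*((-14 + G)*(1/(2*G))) = -48 + 6*((-14 + G)/(2*G)) = -48 + 3*(-14 + G)/G)
214*(t(17) + T) = 214*((-45 - 42/17) + 338/7) = 214*(-807/17 + 338/7) = 214*(97/119) = 20758/119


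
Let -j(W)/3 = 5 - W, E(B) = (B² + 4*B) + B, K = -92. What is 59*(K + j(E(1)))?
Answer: -5251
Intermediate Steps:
E(B) = B² + 5*B
j(W) = -15 + 3*W (j(W) = -3*(5 - W) = -15 + 3*W)
59*(K + j(E(1))) = 59*(-92 + (-15 + 3*(1*(5 + 1)))) = 59*(-92 + (-15 + 3*(1*6))) = 59*(-92 + (-15 + 3*6)) = 59*(-92 + (-15 + 18)) = 59*(-92 + 3) = 59*(-89) = -5251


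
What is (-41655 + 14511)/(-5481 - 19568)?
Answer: 27144/25049 ≈ 1.0836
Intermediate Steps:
(-41655 + 14511)/(-5481 - 19568) = -27144/(-25049) = -27144*(-1/25049) = 27144/25049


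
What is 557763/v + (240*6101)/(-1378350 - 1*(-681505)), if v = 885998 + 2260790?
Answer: -843795700677/438564696772 ≈ -1.9240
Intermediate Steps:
v = 3146788
557763/v + (240*6101)/(-1378350 - 1*(-681505)) = 557763/3146788 + (240*6101)/(-1378350 - 1*(-681505)) = 557763*(1/3146788) + 1464240/(-1378350 + 681505) = 557763/3146788 + 1464240/(-696845) = 557763/3146788 + 1464240*(-1/696845) = 557763/3146788 - 292848/139369 = -843795700677/438564696772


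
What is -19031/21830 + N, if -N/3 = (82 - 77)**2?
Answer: -1656281/21830 ≈ -75.872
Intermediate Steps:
N = -75 (N = -3*(82 - 77)**2 = -3*5**2 = -3*25 = -75)
-19031/21830 + N = -19031/21830 - 75 = -1656281/21830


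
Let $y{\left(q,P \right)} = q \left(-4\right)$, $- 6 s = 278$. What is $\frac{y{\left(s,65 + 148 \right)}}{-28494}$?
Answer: $- \frac{278}{42741} \approx -0.0065043$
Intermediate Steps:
$s = - \frac{139}{3}$ ($s = \left(- \frac{1}{6}\right) 278 = - \frac{139}{3} \approx -46.333$)
$y{\left(q,P \right)} = - 4 q$
$\frac{y{\left(s,65 + 148 \right)}}{-28494} = \frac{\left(-4\right) \left(- \frac{139}{3}\right)}{-28494} = \frac{556}{3} \left(- \frac{1}{28494}\right) = - \frac{278}{42741}$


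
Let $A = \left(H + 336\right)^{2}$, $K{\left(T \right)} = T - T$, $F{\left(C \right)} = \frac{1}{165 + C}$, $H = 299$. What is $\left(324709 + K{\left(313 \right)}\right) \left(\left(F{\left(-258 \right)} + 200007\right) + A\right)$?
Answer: $\frac{18216361607675}{93} \approx 1.9587 \cdot 10^{11}$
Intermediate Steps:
$K{\left(T \right)} = 0$
$A = 403225$ ($A = \left(299 + 336\right)^{2} = 635^{2} = 403225$)
$\left(324709 + K{\left(313 \right)}\right) \left(\left(F{\left(-258 \right)} + 200007\right) + A\right) = \left(324709 + 0\right) \left(\left(\frac{1}{165 - 258} + 200007\right) + 403225\right) = 324709 \left(\left(\frac{1}{-93} + 200007\right) + 403225\right) = 324709 \left(\left(- \frac{1}{93} + 200007\right) + 403225\right) = 324709 \left(\frac{18600650}{93} + 403225\right) = 324709 \cdot \frac{56100575}{93} = \frac{18216361607675}{93}$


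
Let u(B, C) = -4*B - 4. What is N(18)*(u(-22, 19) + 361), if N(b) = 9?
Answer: 4005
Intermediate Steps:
u(B, C) = -4 - 4*B
N(18)*(u(-22, 19) + 361) = 9*((-4 - 4*(-22)) + 361) = 9*((-4 + 88) + 361) = 9*(84 + 361) = 9*445 = 4005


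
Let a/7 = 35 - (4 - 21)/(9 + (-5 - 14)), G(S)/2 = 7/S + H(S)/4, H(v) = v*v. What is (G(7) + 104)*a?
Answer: 608391/20 ≈ 30420.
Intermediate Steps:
H(v) = v²
G(S) = S²/2 + 14/S (G(S) = 2*(7/S + S²/4) = S²/2 + 14/S)
a = 2331/10 (a = 7*(35 - (4 - 21)/(9 + (-5 - 14))) = 7*(35 - (-17)/(9 - 19)) = 7*(35 - (-17)/(-10)) = 7*(35 - (-17)*(-1)/10) = 7*(35 - 1*17/10) = 7*(35 - 17/10) = 7*(333/10) = 2331/10 ≈ 233.10)
(G(7) + 104)*a = ((½)*(28 + 7³)/7 + 104)*(2331/10) = ((½)*(⅐)*(28 + 343) + 104)*(2331/10) = ((½)*(⅐)*371 + 104)*(2331/10) = (53/2 + 104)*(2331/10) = (261/2)*(2331/10) = 608391/20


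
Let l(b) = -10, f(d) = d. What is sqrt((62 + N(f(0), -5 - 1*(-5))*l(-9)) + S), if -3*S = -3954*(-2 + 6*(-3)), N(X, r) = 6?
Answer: I*sqrt(26358) ≈ 162.35*I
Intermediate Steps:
S = -26360 (S = -(-1318)*(-2 + 6*(-3)) = -(-1318)*(-2 - 18) = -(-1318)*(-20) = -1/3*79080 = -26360)
sqrt((62 + N(f(0), -5 - 1*(-5))*l(-9)) + S) = sqrt((62 + 6*(-10)) - 26360) = sqrt((62 - 60) - 26360) = sqrt(2 - 26360) = sqrt(-26358) = I*sqrt(26358)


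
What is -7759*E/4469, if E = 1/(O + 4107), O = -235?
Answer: -7759/17303968 ≈ -0.00044839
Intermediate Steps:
E = 1/3872 (E = 1/(-235 + 4107) = 1/3872 ≈ 0.00025826)
-7759*E/4469 = -7759/(4469/(1/3872)) = -7759/(4469*3872) = -7759/17303968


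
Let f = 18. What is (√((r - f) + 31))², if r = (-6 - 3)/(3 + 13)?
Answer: 199/16 ≈ 12.438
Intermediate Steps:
r = -9/16 ≈ -0.56250
(√((r - f) + 31))² = (√((-9/16 - 1*18) + 31))² = (√((-9/16 - 18) + 31))² = (√(-297/16 + 31))² = (√(199/16))² = (√199/4)² = 199/16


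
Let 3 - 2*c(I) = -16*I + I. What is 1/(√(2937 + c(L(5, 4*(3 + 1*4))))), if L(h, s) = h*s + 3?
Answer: √4011/4011 ≈ 0.015790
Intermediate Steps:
L(h, s) = 3 + h*s
c(I) = 3/2 + 15*I/2 (c(I) = 3/2 - (-16*I + I)/2 = 3/2 - (-15)*I/2 = 3/2 + 15*I/2)
1/(√(2937 + c(L(5, 4*(3 + 1*4))))) = 1/(√(2937 + (3/2 + 15*(3 + 5*(4*(3 + 1*4)))/2))) = 1/(√(2937 + (3/2 + 15*(3 + 5*(4*(3 + 4)))/2))) = 1/(√(2937 + (3/2 + 15*(3 + 5*(4*7))/2))) = 1/(√(2937 + (3/2 + 15*(3 + 5*28)/2))) = 1/(√(2937 + (3/2 + 15*(3 + 140)/2))) = 1/(√(2937 + (3/2 + (15/2)*143))) = 1/(√(2937 + (3/2 + 2145/2))) = 1/(√(2937 + 1074)) = 1/(√4011) = √4011/4011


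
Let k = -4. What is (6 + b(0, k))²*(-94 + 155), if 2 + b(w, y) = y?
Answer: 0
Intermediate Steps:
b(w, y) = -2 + y
(6 + b(0, k))²*(-94 + 155) = (6 + (-2 - 4))²*(-94 + 155) = (6 - 6)²*61 = 0²*61 = 0*61 = 0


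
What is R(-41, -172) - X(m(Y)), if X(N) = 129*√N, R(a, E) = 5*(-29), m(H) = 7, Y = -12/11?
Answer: -145 - 129*√7 ≈ -486.30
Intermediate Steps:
Y = -12/11 (Y = -12*1/11 = -12/11 ≈ -1.0909)
R(a, E) = -145
R(-41, -172) - X(m(Y)) = -145 - 129*√7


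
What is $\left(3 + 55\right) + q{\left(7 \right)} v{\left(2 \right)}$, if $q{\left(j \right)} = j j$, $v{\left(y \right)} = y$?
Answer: $156$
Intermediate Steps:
$q{\left(j \right)} = j^{2}$
$\left(3 + 55\right) + q{\left(7 \right)} v{\left(2 \right)} = \left(3 + 55\right) + 7^{2} \cdot 2 = 58 + 49 \cdot 2 = 58 + 98 = 156$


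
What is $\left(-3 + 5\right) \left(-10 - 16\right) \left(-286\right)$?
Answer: $14872$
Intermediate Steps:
$\left(-3 + 5\right) \left(-10 - 16\right) \left(-286\right) = 2 \left(-26\right) \left(-286\right) = \left(-52\right) \left(-286\right) = 14872$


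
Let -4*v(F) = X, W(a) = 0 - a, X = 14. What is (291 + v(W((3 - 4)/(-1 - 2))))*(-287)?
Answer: -165025/2 ≈ -82513.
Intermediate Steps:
W(a) = -a
v(F) = -7/2 (v(F) = -1/4*14 = -7/2)
(291 + v(W((3 - 4)/(-1 - 2))))*(-287) = (291 - 7/2)*(-287) = (575/2)*(-287) = -165025/2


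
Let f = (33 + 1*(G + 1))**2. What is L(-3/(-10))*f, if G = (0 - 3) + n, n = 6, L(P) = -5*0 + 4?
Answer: 5476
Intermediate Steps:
L(P) = 4 (L(P) = 0 + 4 = 4)
G = 3 (G = (0 - 3) + 6 = -3 + 6 = 3)
f = 1369 (f = (33 + 1*(3 + 1))**2 = (33 + 1*4)**2 = (33 + 4)**2 = 37**2 = 1369)
L(-3/(-10))*f = 4*1369 = 5476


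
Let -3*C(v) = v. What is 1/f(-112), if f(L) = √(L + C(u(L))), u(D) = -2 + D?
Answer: -I*√74/74 ≈ -0.11625*I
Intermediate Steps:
C(v) = -v/3
f(L) = √(⅔ + 2*L/3) (f(L) = √(L - (-2 + L)/3) = √(L + (⅔ - L/3)) = √(⅔ + 2*L/3))
1/f(-112) = 1/(√(6 + 6*(-112))/3) = 1/(√(6 - 672)/3) = 1/(√(-666)/3) = 1/((3*I*√74)/3) = 1/(I*√74) = -I*√74/74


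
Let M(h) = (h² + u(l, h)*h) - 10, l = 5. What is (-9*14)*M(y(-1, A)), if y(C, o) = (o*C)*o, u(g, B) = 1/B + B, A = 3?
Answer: -19278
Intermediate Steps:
u(g, B) = B + 1/B
y(C, o) = C*o² (y(C, o) = (C*o)*o = C*o²)
M(h) = -10 + h² + h*(h + 1/h) (M(h) = (h² + (h + 1/h)*h) - 10 = (h² + h*(h + 1/h)) - 10 = -10 + h² + h*(h + 1/h))
(-9*14)*M(y(-1, A)) = (-9*14)*(-9 + 2*(-1*3²)²) = -126*(-9 + 2*(-1*9)²) = -126*(-9 + 2*(-9)²) = -126*(-9 + 2*81) = -126*(-9 + 162) = -126*153 = -19278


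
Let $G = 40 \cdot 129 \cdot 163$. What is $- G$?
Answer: $-841080$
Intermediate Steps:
$G = 841080$ ($G = 5160 \cdot 163 = 841080$)
$- G = \left(-1\right) 841080 = -841080$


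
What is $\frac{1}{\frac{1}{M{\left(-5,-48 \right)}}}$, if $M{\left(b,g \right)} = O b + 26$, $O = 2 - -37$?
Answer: $-169$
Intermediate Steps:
$O = 39$ ($O = 2 + 37 = 39$)
$M{\left(b,g \right)} = 26 + 39 b$ ($M{\left(b,g \right)} = 39 b + 26 = 26 + 39 b$)
$\frac{1}{\frac{1}{M{\left(-5,-48 \right)}}} = \frac{1}{\frac{1}{26 + 39 \left(-5\right)}} = \frac{1}{\frac{1}{26 - 195}} = \frac{1}{\frac{1}{-169}} = \frac{1}{- \frac{1}{169}} = -169$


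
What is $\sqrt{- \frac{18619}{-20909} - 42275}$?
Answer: $\frac{22 i \sqrt{38185249431}}{20909} \approx 205.61 i$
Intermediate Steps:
$\sqrt{- \frac{18619}{-20909} - 42275} = \sqrt{\left(-18619\right) \left(- \frac{1}{20909}\right) - 42275} = \sqrt{\frac{18619}{20909} - 42275} = \sqrt{- \frac{883909356}{20909}} = \frac{22 i \sqrt{38185249431}}{20909}$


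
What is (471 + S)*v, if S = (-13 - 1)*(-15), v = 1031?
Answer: 702111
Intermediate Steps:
S = 210 (S = -14*(-15) = 210)
(471 + S)*v = (471 + 210)*1031 = 681*1031 = 702111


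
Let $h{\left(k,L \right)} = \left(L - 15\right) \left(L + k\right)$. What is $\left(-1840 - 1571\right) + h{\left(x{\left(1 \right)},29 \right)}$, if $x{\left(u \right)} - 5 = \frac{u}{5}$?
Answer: $- \frac{14661}{5} \approx -2932.2$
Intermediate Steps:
$x{\left(u \right)} = 5 + \frac{u}{5}$
$h{\left(k,L \right)} = \left(-15 + L\right) \left(L + k\right)$
$\left(-1840 - 1571\right) + h{\left(x{\left(1 \right)},29 \right)} = \left(-1840 - 1571\right) + \left(29^{2} - 435 - 15 \left(5 + \frac{1}{5} \cdot 1\right) + 29 \left(5 + \frac{1}{5} \cdot 1\right)\right) = -3411 + \left(841 - 435 - 15 \left(5 + \frac{1}{5}\right) + 29 \left(5 + \frac{1}{5}\right)\right) = -3411 + \left(841 - 435 - 78 + 29 \cdot \frac{26}{5}\right) = -3411 + \left(841 - 435 - 78 + \frac{754}{5}\right) = -3411 + \frac{2394}{5} = - \frac{14661}{5}$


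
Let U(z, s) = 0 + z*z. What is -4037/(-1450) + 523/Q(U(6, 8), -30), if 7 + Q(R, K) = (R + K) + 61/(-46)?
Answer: -34452141/155150 ≈ -222.06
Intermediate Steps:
U(z, s) = z² (U(z, s) = 0 + z² = z²)
Q(R, K) = -383/46 + K + R (Q(R, K) = -7 + ((R + K) + 61/(-46)) = -7 + ((K + R) + 61*(-1/46)) = -7 + ((K + R) - 61/46) = -7 + (-61/46 + K + R) = -383/46 + K + R)
-4037/(-1450) + 523/Q(U(6, 8), -30) = -4037/(-1450) + 523/(-383/46 - 30 + 6²) = -4037*(-1/1450) + 523/(-383/46 - 30 + 36) = 4037/1450 + 523/(-107/46) = 4037/1450 + 523*(-46/107) = 4037/1450 - 24058/107 = -34452141/155150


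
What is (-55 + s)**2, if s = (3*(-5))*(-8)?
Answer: 4225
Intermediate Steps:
s = 120 (s = -15*(-8) = 120)
(-55 + s)**2 = (-55 + 120)**2 = 65**2 = 4225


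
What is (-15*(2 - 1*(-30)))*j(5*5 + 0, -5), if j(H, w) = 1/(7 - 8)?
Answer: 480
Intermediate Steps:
j(H, w) = -1 (j(H, w) = 1/(-1) = -1)
(-15*(2 - 1*(-30)))*j(5*5 + 0, -5) = -15*(2 - 1*(-30))*(-1) = -15*(2 + 30)*(-1) = -15*32*(-1) = -480*(-1) = 480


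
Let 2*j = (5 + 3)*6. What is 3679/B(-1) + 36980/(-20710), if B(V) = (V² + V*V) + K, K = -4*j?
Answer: -7966821/194674 ≈ -40.924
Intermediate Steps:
j = 24 (j = ((5 + 3)*6)/2 = (8*6)/2 = (½)*48 = 24)
K = -96 (K = -4*24 = -96)
B(V) = -96 + 2*V² (B(V) = (V² + V*V) - 96 = (V² + V²) - 96 = 2*V² - 96 = -96 + 2*V²)
3679/B(-1) + 36980/(-20710) = 3679/(-96 + 2*(-1)²) + 36980/(-20710) = 3679/(-96 + 2*1) + 36980*(-1/20710) = 3679/(-96 + 2) - 3698/2071 = 3679/(-94) - 3698/2071 = 3679*(-1/94) - 3698/2071 = -3679/94 - 3698/2071 = -7966821/194674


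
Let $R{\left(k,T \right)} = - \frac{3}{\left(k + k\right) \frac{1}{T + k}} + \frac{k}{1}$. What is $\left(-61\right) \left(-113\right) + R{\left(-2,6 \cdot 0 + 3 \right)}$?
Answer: $\frac{27567}{4} \approx 6891.8$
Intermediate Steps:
$R{\left(k,T \right)} = k - \frac{3 \left(T + k\right)}{2 k}$ ($R{\left(k,T \right)} = - \frac{3}{2 k \frac{1}{T + k}} + k 1 = - \frac{3}{2 k \frac{1}{T + k}} + k = - 3 \frac{T + k}{2 k} + k = - \frac{3 \left(T + k\right)}{2 k} + k = k - \frac{3 \left(T + k\right)}{2 k}$)
$\left(-61\right) \left(-113\right) + R{\left(-2,6 \cdot 0 + 3 \right)} = \left(-61\right) \left(-113\right) - \left(\frac{7}{2} + \frac{3 \left(6 \cdot 0 + 3\right)}{2 \left(-2\right)}\right) = 6893 - \left(\frac{7}{2} + \frac{3}{2} \left(0 + 3\right) \left(- \frac{1}{2}\right)\right) = 6893 - \left(\frac{7}{2} - \frac{9}{4}\right) = 6893 - \frac{5}{4} = \frac{27567}{4}$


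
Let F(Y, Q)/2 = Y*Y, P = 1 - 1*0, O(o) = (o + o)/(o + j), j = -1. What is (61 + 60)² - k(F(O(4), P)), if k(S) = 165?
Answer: 14476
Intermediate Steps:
O(o) = 2*o/(-1 + o) (O(o) = (o + o)/(o - 1) = (2*o)/(-1 + o) = 2*o/(-1 + o))
P = 1 (P = 1 + 0 = 1)
F(Y, Q) = 2*Y² (F(Y, Q) = 2*(Y*Y) = 2*Y²)
(61 + 60)² - k(F(O(4), P)) = (61 + 60)² - 1*165 = 121² - 165 = 14641 - 165 = 14476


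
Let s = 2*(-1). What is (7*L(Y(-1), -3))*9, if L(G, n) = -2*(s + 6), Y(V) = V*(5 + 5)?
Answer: -504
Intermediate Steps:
Y(V) = 10*V (Y(V) = V*10 = 10*V)
s = -2
L(G, n) = -8 (L(G, n) = -2*(-2 + 6) = -2*4 = -8)
(7*L(Y(-1), -3))*9 = (7*(-8))*9 = -56*9 = -504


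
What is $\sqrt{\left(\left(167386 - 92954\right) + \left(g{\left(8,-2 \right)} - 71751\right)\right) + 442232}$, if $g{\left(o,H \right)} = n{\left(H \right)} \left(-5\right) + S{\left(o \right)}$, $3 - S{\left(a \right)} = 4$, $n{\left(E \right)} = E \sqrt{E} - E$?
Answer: $\sqrt{444902 + 10 i \sqrt{2}} \approx 667.01 + 0.01 i$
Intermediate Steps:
$n{\left(E \right)} = E^{\frac{3}{2}} - E$
$S{\left(a \right)} = -1$ ($S{\left(a \right)} = 3 - 4 = -1$)
$g{\left(o,H \right)} = -1 - 5 H^{\frac{3}{2}} + 5 H$ ($g{\left(o,H \right)} = \left(H^{\frac{3}{2}} - H\right) \left(-5\right) - 1 = \left(- 5 H^{\frac{3}{2}} + 5 H\right) - 1 = -1 - 5 H^{\frac{3}{2}} + 5 H$)
$\sqrt{\left(\left(167386 - 92954\right) + \left(g{\left(8,-2 \right)} - 71751\right)\right) + 442232} = \sqrt{\left(\left(167386 - 92954\right) - \left(71762 - 10 i \sqrt{2}\right)\right) + 442232} = \sqrt{\left(74432 - \left(71762 + 5 \left(-2\right) i \sqrt{2}\right)\right) + 442232} = \sqrt{\left(74432 - \left(71762 - 10 i \sqrt{2}\right)\right) + 442232} = \sqrt{\left(2670 + 10 i \sqrt{2}\right) + 442232} = \sqrt{444902 + 10 i \sqrt{2}}$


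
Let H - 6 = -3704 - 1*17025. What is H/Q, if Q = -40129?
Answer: 20723/40129 ≈ 0.51641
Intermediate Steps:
H = -20723 (H = 6 + (-3704 - 1*17025) = 6 + (-3704 - 17025) = 6 - 20729 = -20723)
H/Q = -20723/(-40129) = -20723*(-1/40129) = 20723/40129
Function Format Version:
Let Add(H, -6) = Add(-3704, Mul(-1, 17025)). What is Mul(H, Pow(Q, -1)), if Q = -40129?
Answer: Rational(20723, 40129) ≈ 0.51641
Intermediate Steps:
H = -20723 (H = Add(6, Add(-3704, Mul(-1, 17025))) = Add(6, Add(-3704, -17025)) = Add(6, -20729) = -20723)
Mul(H, Pow(Q, -1)) = Mul(-20723, Pow(-40129, -1)) = Mul(-20723, Rational(-1, 40129)) = Rational(20723, 40129)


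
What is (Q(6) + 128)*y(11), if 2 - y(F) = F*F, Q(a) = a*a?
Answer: -19516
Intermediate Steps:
Q(a) = a²
y(F) = 2 - F² (y(F) = 2 - F*F = 2 - F²)
(Q(6) + 128)*y(11) = (6² + 128)*(2 - 1*11²) = (36 + 128)*(2 - 1*121) = 164*(2 - 121) = 164*(-119) = -19516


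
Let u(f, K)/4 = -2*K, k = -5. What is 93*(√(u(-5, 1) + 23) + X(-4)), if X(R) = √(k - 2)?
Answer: 93*√15 + 93*I*√7 ≈ 360.19 + 246.05*I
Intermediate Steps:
u(f, K) = -8*K (u(f, K) = 4*(-2*K) = -8*K)
X(R) = I*√7 (X(R) = √(-5 - 2) = √(-7) = I*√7)
93*(√(u(-5, 1) + 23) + X(-4)) = 93*(√(-8*1 + 23) + I*√7) = 93*(√(-8 + 23) + I*√7) = 93*(√15 + I*√7) = 93*√15 + 93*I*√7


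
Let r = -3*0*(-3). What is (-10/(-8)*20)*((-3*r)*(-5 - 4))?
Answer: 0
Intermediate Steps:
r = 0 (r = 0*(-3) = 0)
(-10/(-8)*20)*((-3*r)*(-5 - 4)) = (-10/(-8)*20)*((-3*0)*(-5 - 4)) = (-10*(-1/8)*20)*(0*(-9)) = ((5/4)*20)*0 = 25*0 = 0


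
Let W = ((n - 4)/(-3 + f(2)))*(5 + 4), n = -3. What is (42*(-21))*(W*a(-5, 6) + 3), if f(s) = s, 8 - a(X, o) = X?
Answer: -725004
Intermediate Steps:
a(X, o) = 8 - X
W = 63 (W = ((-3 - 4)/(-3 + 2))*(5 + 4) = -7/(-1)*9 = -7*(-1)*9 = 7*9 = 63)
(42*(-21))*(W*a(-5, 6) + 3) = (42*(-21))*(63*(8 - 1*(-5)) + 3) = -882*(63*(8 + 5) + 3) = -882*(63*13 + 3) = -882*(819 + 3) = -882*822 = -725004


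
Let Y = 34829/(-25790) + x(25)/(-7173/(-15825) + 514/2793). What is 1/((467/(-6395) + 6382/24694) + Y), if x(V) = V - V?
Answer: -407270857270/474497892409 ≈ -0.85832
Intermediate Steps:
x(V) = 0
Y = -34829/25790 (Y = 34829/(-25790) + 0/(-7173/(-15825) + 514/2793) = 34829*(-1/25790) + 0/(-7173*(-1/15825) + 514*(1/2793)) = -34829/25790 + 0/(2391/5275 + 514/2793) = -34829/25790 + 0/(9389413/14733075) = -34829/25790 + 0*(14733075/9389413) = -34829/25790 + 0 = -34829/25790 ≈ -1.3505)
1/((467/(-6395) + 6382/24694) + Y) = 1/((467/(-6395) + 6382/24694) - 34829/25790) = 1/((467*(-1/6395) + 6382*(1/24694)) - 34829/25790) = 1/((-467/6395 + 3191/12347) - 34829/25790) = 1/(14640396/78959065 - 34829/25790) = 1/(-474497892409/407270857270) = -407270857270/474497892409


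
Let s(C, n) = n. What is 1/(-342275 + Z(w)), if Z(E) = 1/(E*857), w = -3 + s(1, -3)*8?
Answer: -23139/7919901226 ≈ -2.9216e-6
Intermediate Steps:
w = -27 (w = -3 - 3*8 = -3 - 24 = -27)
Z(E) = 1/(857*E) (Z(E) = (1/857)/E = 1/(857*E))
1/(-342275 + Z(w)) = 1/(-342275 + (1/857)/(-27)) = 1/(-342275 + (1/857)*(-1/27)) = 1/(-342275 - 1/23139) = 1/(-7919901226/23139) = -23139/7919901226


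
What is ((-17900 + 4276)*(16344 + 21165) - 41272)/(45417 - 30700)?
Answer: -511063888/14717 ≈ -34726.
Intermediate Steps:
((-17900 + 4276)*(16344 + 21165) - 41272)/(45417 - 30700) = (-13624*37509 - 41272)/14717 = (-511022616 - 41272)*(1/14717) = -511063888*1/14717 = -511063888/14717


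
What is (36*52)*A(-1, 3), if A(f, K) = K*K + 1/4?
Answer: 17316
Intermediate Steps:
A(f, K) = ¼ + K² (A(f, K) = K² + ¼ = ¼ + K²)
(36*52)*A(-1, 3) = (36*52)*(¼ + 3²) = 1872*(¼ + 9) = 1872*(37/4) = 17316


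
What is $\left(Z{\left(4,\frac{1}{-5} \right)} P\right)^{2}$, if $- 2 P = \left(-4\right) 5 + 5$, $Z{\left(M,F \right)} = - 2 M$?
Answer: $3600$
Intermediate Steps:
$P = \frac{15}{2}$ ($P = - \frac{\left(-4\right) 5 + 5}{2} = - \frac{-20 + 5}{2} = \left(- \frac{1}{2}\right) \left(-15\right) = \frac{15}{2} \approx 7.5$)
$\left(Z{\left(4,\frac{1}{-5} \right)} P\right)^{2} = \left(\left(-2\right) 4 \cdot \frac{15}{2}\right)^{2} = \left(\left(-8\right) \frac{15}{2}\right)^{2} = \left(-60\right)^{2} = 3600$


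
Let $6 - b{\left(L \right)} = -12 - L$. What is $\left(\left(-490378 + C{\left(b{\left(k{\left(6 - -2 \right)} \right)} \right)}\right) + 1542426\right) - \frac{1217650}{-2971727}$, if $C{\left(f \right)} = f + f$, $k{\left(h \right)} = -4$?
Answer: $\frac{3126483872902}{2971727} \approx 1.0521 \cdot 10^{6}$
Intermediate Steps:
$b{\left(L \right)} = 18 + L$ ($b{\left(L \right)} = 6 - \left(-12 - L\right) = 6 + \left(12 + L\right) = 18 + L$)
$C{\left(f \right)} = 2 f$
$\left(\left(-490378 + C{\left(b{\left(k{\left(6 - -2 \right)} \right)} \right)}\right) + 1542426\right) - \frac{1217650}{-2971727} = \left(\left(-490378 + 2 \left(18 - 4\right)\right) + 1542426\right) - \frac{1217650}{-2971727} = \left(\left(-490378 + 2 \cdot 14\right) + 1542426\right) - - \frac{1217650}{2971727} = \left(\left(-490378 + 28\right) + 1542426\right) + \frac{1217650}{2971727} = \left(-490350 + 1542426\right) + \frac{1217650}{2971727} = 1052076 + \frac{1217650}{2971727} = \frac{3126483872902}{2971727}$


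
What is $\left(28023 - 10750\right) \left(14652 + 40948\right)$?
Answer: $960378800$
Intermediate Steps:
$\left(28023 - 10750\right) \left(14652 + 40948\right) = \left(28023 - 10750\right) 55600 = 17273 \cdot 55600 = 960378800$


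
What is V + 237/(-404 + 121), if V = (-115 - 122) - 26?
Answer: -74666/283 ≈ -263.84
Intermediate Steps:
V = -263 (V = -237 - 26 = -263)
V + 237/(-404 + 121) = -263 + 237/(-404 + 121) = -263 + 237/(-283) = -263 - 1/283*237 = -263 - 237/283 = -74666/283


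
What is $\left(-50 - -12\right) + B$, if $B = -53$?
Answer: $-91$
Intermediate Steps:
$\left(-50 - -12\right) + B = \left(-50 - -12\right) - 53 = \left(-50 + 12\right) - 53 = -38 - 53 = -91$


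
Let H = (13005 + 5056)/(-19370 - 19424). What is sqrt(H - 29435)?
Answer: 27*I*sqrt(60767658686)/38794 ≈ 171.57*I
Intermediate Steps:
H = -18061/38794 (H = 18061/(-38794) = 18061*(-1/38794) = -18061/38794 ≈ -0.46556)
sqrt(H - 29435) = sqrt(-18061/38794 - 29435) = sqrt(-1141919451/38794) = 27*I*sqrt(60767658686)/38794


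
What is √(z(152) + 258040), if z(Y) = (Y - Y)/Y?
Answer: 2*√64510 ≈ 507.98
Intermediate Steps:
z(Y) = 0 (z(Y) = 0/Y = 0)
√(z(152) + 258040) = √(0 + 258040) = √258040 = 2*√64510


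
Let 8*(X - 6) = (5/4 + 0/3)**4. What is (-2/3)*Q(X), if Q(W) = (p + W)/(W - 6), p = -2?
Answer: -5878/625 ≈ -9.4048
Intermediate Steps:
X = 12913/2048 (X = 6 + (5/4 + 0/3)**4/8 = 6 + (5*(1/4) + 0*(1/3))**4/8 = 6 + (5/4 + 0)**4/8 = 6 + (5/4)**4/8 = 6 + (1/8)*(625/256) = 6 + 625/2048 = 12913/2048 ≈ 6.3052)
Q(W) = (-2 + W)/(-6 + W) (Q(W) = (-2 + W)/(W - 6) = (-2 + W)/(-6 + W))
(-2/3)*Q(X) = (-2/3)*((-2 + 12913/2048)/(-6 + 12913/2048)) = (-2*1/3)*((8817/2048)/(625/2048)) = -4096*8817/(1875*2048) = -2/3*8817/625 = -5878/625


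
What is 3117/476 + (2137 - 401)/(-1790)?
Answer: 2376547/426020 ≈ 5.5785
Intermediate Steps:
3117/476 + (2137 - 401)/(-1790) = 3117*(1/476) + 1736*(-1/1790) = 3117/476 - 868/895 = 2376547/426020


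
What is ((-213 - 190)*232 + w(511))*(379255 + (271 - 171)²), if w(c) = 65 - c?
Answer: -36567393210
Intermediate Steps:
((-213 - 190)*232 + w(511))*(379255 + (271 - 171)²) = ((-213 - 190)*232 + (65 - 1*511))*(379255 + (271 - 171)²) = (-403*232 + (65 - 511))*(379255 + 100²) = (-93496 - 446)*(379255 + 10000) = -93942*389255 = -36567393210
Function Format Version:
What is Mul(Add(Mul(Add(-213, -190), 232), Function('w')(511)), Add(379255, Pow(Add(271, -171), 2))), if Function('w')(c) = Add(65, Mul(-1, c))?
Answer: -36567393210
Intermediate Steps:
Mul(Add(Mul(Add(-213, -190), 232), Function('w')(511)), Add(379255, Pow(Add(271, -171), 2))) = Mul(Add(Mul(Add(-213, -190), 232), Add(65, Mul(-1, 511))), Add(379255, Pow(Add(271, -171), 2))) = Mul(Add(Mul(-403, 232), Add(65, -511)), Add(379255, Pow(100, 2))) = Mul(Add(-93496, -446), Add(379255, 10000)) = Mul(-93942, 389255) = -36567393210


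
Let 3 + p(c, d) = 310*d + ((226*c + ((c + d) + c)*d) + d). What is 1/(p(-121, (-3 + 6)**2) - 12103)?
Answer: -1/38750 ≈ -2.5806e-5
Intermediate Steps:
p(c, d) = -3 + 226*c + 311*d + d*(d + 2*c) (p(c, d) = -3 + (310*d + ((226*c + ((c + d) + c)*d) + d)) = -3 + (310*d + ((226*c + (d + 2*c)*d) + d)) = -3 + (310*d + ((226*c + d*(d + 2*c)) + d)) = -3 + (310*d + (d + 226*c + d*(d + 2*c))) = -3 + (226*c + 311*d + d*(d + 2*c)) = -3 + 226*c + 311*d + d*(d + 2*c))
1/(p(-121, (-3 + 6)**2) - 12103) = 1/((-3 + ((-3 + 6)**2)**2 + 226*(-121) + 311*(-3 + 6)**2 + 2*(-121)*(-3 + 6)**2) - 12103) = 1/((-3 + (3**2)**2 - 27346 + 311*3**2 + 2*(-121)*3**2) - 12103) = 1/((-3 + 9**2 - 27346 + 311*9 + 2*(-121)*9) - 12103) = 1/((-3 + 81 - 27346 + 2799 - 2178) - 12103) = 1/(-26647 - 12103) = 1/(-38750) = -1/38750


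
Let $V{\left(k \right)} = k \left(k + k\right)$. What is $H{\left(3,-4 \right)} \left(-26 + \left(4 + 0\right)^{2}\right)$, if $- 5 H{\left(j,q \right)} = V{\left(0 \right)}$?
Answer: $0$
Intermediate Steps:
$V{\left(k \right)} = 2 k^{2}$ ($V{\left(k \right)} = k 2 k = 2 k^{2}$)
$H{\left(j,q \right)} = 0$ ($H{\left(j,q \right)} = - \frac{2 \cdot 0^{2}}{5} = - \frac{2 \cdot 0}{5} = \left(- \frac{1}{5}\right) 0 = 0$)
$H{\left(3,-4 \right)} \left(-26 + \left(4 + 0\right)^{2}\right) = 0 \left(-26 + \left(4 + 0\right)^{2}\right) = 0 \left(-26 + 4^{2}\right) = 0 \left(-26 + 16\right) = 0 \left(-10\right) = 0$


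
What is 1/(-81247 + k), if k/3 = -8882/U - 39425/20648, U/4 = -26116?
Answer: -33702698/2738427562109 ≈ -1.2307e-5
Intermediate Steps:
U = -104464 (U = 4*(-26116) = -104464)
k = -184457703/33702698 (k = 3*(-8882/(-104464) - 39425/20648) = 3*(-8882*(-1/104464) - 39425*1/20648) = 3*(4441/52232 - 39425/20648) = 3*(-61485901/33702698) = -184457703/33702698 ≈ -5.4731)
1/(-81247 + k) = 1/(-81247 - 184457703/33702698) = 1/(-2738427562109/33702698) = -33702698/2738427562109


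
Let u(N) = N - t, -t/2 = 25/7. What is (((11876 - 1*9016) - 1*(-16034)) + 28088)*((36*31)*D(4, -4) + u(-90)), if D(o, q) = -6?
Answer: -2229389864/7 ≈ -3.1848e+8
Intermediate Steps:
t = -50/7 ≈ -7.1429
u(N) = 50/7 + N (u(N) = N - 1*(-50/7) = N + 50/7 = 50/7 + N)
(((11876 - 1*9016) - 1*(-16034)) + 28088)*((36*31)*D(4, -4) + u(-90)) = (((11876 - 1*9016) - 1*(-16034)) + 28088)*((36*31)*(-6) + (50/7 - 90)) = (((11876 - 9016) + 16034) + 28088)*(1116*(-6) - 580/7) = ((2860 + 16034) + 28088)*(-6696 - 580/7) = (18894 + 28088)*(-47452/7) = 46982*(-47452/7) = -2229389864/7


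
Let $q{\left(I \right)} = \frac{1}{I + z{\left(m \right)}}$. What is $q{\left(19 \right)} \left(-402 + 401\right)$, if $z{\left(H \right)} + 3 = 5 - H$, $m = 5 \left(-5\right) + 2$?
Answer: $- \frac{1}{44} \approx -0.022727$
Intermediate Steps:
$m = -23$ ($m = -25 + 2 = -23$)
$z{\left(H \right)} = 2 - H$ ($z{\left(H \right)} = -3 - \left(-5 + H\right) = 2 - H$)
$q{\left(I \right)} = \frac{1}{25 + I}$ ($q{\left(I \right)} = \frac{1}{I + \left(2 - -23\right)} = \frac{1}{I + \left(2 + 23\right)} = \frac{1}{I + 25} = \frac{1}{25 + I}$)
$q{\left(19 \right)} \left(-402 + 401\right) = \frac{-402 + 401}{25 + 19} = \frac{1}{44} \left(-1\right) = - \frac{1}{44}$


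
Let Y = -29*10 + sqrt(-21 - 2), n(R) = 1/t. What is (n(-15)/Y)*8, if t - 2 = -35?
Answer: 2320/2776059 + 8*I*sqrt(23)/2776059 ≈ 0.00083572 + 1.3821e-5*I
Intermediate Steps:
t = -33 (t = 2 - 35 = -33)
n(R) = -1/33 (n(R) = 1/(-33) = -1/33)
Y = -290 + I*sqrt(23) (Y = -290 + sqrt(-23) = -290 + I*sqrt(23) ≈ -290.0 + 4.7958*I)
(n(-15)/Y)*8 = -1/(33*(-290 + I*sqrt(23)))*8 = -8/(33*(-290 + I*sqrt(23)))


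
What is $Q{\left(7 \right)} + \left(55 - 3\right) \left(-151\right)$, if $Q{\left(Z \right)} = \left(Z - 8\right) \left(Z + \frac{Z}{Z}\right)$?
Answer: $-7860$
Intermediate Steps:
$Q{\left(Z \right)} = \left(1 + Z\right) \left(-8 + Z\right)$ ($Q{\left(Z \right)} = \left(-8 + Z\right) \left(Z + 1\right) = \left(-8 + Z\right) \left(1 + Z\right) = \left(1 + Z\right) \left(-8 + Z\right)$)
$Q{\left(7 \right)} + \left(55 - 3\right) \left(-151\right) = \left(-8 + 7^{2} - 49\right) + \left(55 - 3\right) \left(-151\right) = \left(-8 + 49 - 49\right) + \left(55 - 3\right) \left(-151\right) = -8 + 52 \left(-151\right) = -8 - 7852 = -7860$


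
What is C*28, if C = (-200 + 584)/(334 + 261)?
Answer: 1536/85 ≈ 18.071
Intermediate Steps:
C = 384/595 ≈ 0.64538
C*28 = (384/595)*28 = 1536/85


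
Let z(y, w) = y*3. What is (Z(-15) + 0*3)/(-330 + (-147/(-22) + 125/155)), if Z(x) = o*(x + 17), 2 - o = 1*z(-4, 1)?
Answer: -19096/219953 ≈ -0.086819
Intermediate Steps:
z(y, w) = 3*y
o = 14 (o = 2 - 3*(-4) = 2 - (-12) = 2 - 1*(-12) = 2 + 12 = 14)
Z(x) = 238 + 14*x (Z(x) = 14*(x + 17) = 14*(17 + x) = 238 + 14*x)
(Z(-15) + 0*3)/(-330 + (-147/(-22) + 125/155)) = ((238 + 14*(-15)) + 0*3)/(-330 + (-147/(-22) + 125/155)) = ((238 - 210) + 0)/(-330 + (-147*(-1/22) + 125*(1/155))) = (28 + 0)/(-330 + (147/22 + 25/31)) = 28/(-330 + 5107/682) = 28/(-219953/682) = 28*(-682/219953) = -19096/219953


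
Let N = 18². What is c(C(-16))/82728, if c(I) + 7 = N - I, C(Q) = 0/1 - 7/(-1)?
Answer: 155/41364 ≈ 0.0037472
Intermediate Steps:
C(Q) = 7 (C(Q) = 0*1 - 7*(-1) = 0 + 7 = 7)
N = 324
c(I) = 317 - I (c(I) = -7 + (324 - I) = 317 - I)
c(C(-16))/82728 = (317 - 1*7)/82728 = (317 - 7)*(1/82728) = 310*(1/82728) = 155/41364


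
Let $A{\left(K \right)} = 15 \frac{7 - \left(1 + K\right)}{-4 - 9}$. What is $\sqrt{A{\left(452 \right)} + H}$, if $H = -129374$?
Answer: $\frac{2 i \sqrt{5444309}}{13} \approx 358.97 i$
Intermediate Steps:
$A{\left(K \right)} = - \frac{90}{13} + \frac{15 K}{13}$ ($A{\left(K \right)} = 15 \frac{6 - K}{-13} = 15 \left(6 - K\right) \left(- \frac{1}{13}\right) = 15 \left(- \frac{6}{13} + \frac{K}{13}\right) = - \frac{90}{13} + \frac{15 K}{13}$)
$\sqrt{A{\left(452 \right)} + H} = \sqrt{\left(- \frac{90}{13} + \frac{15}{13} \cdot 452\right) - 129374} = \sqrt{\left(- \frac{90}{13} + \frac{6780}{13}\right) - 129374} = \sqrt{\frac{6690}{13} - 129374} = \sqrt{- \frac{1675172}{13}} = \frac{2 i \sqrt{5444309}}{13}$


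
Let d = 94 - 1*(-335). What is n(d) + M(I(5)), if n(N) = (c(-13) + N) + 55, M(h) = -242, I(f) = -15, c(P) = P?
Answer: 229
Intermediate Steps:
d = 429 (d = 94 + 335 = 429)
n(N) = 42 + N (n(N) = (-13 + N) + 55 = 42 + N)
n(d) + M(I(5)) = (42 + 429) - 242 = 471 - 242 = 229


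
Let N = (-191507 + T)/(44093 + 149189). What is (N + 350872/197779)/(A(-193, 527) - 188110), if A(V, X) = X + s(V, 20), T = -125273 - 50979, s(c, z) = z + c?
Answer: 4917765357/7177371270018568 ≈ 6.8518e-7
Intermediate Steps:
s(c, z) = c + z
T = -176252
A(V, X) = 20 + V + X (A(V, X) = X + (V + 20) = X + (20 + V) = 20 + V + X)
N = -367759/193282 (N = (-191507 - 176252)/(44093 + 149189) = -367759/193282 ≈ -1.9027)
(N + 350872/197779)/(A(-193, 527) - 188110) = (-367759/193282 + 350872/197779)/((20 - 193 + 527) - 188110) = (-367759/193282 + 350872*(1/197779))/(354 - 188110) = (-367759/193282 + 350872/197779)/(-187756) = -4917765357/38227120678*(-1/187756) = 4917765357/7177371270018568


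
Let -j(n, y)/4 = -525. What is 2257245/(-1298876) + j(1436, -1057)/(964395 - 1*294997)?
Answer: -754133824455/434732498324 ≈ -1.7347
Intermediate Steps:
j(n, y) = 2100 (j(n, y) = -4*(-525) = 2100)
2257245/(-1298876) + j(1436, -1057)/(964395 - 1*294997) = 2257245/(-1298876) + 2100/(964395 - 1*294997) = 2257245*(-1/1298876) + 2100/(964395 - 294997) = -2257245/1298876 + 2100/669398 = -2257245/1298876 + 2100*(1/669398) = -2257245/1298876 + 1050/334699 = -754133824455/434732498324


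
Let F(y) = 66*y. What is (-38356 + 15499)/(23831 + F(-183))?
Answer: -22857/11753 ≈ -1.9448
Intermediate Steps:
(-38356 + 15499)/(23831 + F(-183)) = (-38356 + 15499)/(23831 + 66*(-183)) = -22857/(23831 - 12078) = -22857/11753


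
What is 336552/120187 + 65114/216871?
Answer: 80814225110/26065074877 ≈ 3.1005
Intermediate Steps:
336552/120187 + 65114/216871 = 80814225110/26065074877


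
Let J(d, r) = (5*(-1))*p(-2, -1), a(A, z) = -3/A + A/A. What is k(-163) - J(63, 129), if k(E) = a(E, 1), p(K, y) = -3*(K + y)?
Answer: 7501/163 ≈ 46.018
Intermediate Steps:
p(K, y) = -3*K - 3*y
a(A, z) = 1 - 3/A (a(A, z) = -3/A + 1 = 1 - 3/A)
k(E) = (-3 + E)/E
J(d, r) = -45 (J(d, r) = (5*(-1))*(-3*(-2) - 3*(-1)) = -5*(6 + 3) = -5*9 = -45)
k(-163) - J(63, 129) = (-3 - 163)/(-163) - 1*(-45) = -1/163*(-166) + 45 = 166/163 + 45 = 7501/163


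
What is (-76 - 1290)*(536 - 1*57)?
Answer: -654314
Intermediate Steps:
(-76 - 1290)*(536 - 1*57) = -1366*(536 - 57) = -1366*479 = -654314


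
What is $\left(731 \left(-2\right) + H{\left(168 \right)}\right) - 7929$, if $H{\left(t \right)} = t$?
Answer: $-9223$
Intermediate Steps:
$\left(731 \left(-2\right) + H{\left(168 \right)}\right) - 7929 = \left(731 \left(-2\right) + 168\right) - 7929 = \left(-1462 + 168\right) - 7929 = -1294 - 7929 = -9223$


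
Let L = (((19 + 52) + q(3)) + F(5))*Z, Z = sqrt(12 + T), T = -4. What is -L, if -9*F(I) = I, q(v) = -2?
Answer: -1232*sqrt(2)/9 ≈ -193.59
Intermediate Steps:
F(I) = -I/9
Z = 2*sqrt(2) (Z = sqrt(12 - 4) = sqrt(8) = 2*sqrt(2) ≈ 2.8284)
L = 1232*sqrt(2)/9 (L = (((19 + 52) - 2) - 1/9*5)*(2*sqrt(2)) = ((71 - 2) - 5/9)*(2*sqrt(2)) = (69 - 5/9)*(2*sqrt(2)) = 616*(2*sqrt(2))/9 = 1232*sqrt(2)/9 ≈ 193.59)
-L = -1232*sqrt(2)/9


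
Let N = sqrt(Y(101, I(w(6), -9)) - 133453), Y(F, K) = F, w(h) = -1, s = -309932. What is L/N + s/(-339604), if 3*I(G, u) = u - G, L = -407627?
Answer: 77483/84901 + 407627*I*sqrt(33338)/66676 ≈ 0.91263 + 1116.3*I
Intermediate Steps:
I(G, u) = -G/3 + u/3 (I(G, u) = (u - G)/3 = -G/3 + u/3)
N = 2*I*sqrt(33338) (N = sqrt(101 - 133453) = sqrt(-133352) = 2*I*sqrt(33338) ≈ 365.17*I)
L/N + s/(-339604) = -407627*(-I*sqrt(33338)/66676) - 309932/(-339604) = -(-407627)*I*sqrt(33338)/66676 - 309932*(-1/339604) = 407627*I*sqrt(33338)/66676 + 77483/84901 = 77483/84901 + 407627*I*sqrt(33338)/66676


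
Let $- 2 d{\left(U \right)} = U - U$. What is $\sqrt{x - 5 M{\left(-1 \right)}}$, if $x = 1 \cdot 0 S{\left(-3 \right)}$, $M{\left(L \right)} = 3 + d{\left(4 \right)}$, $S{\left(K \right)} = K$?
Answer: $i \sqrt{15} \approx 3.873 i$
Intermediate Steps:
$d{\left(U \right)} = 0$ ($d{\left(U \right)} = - \frac{U - U}{2} = \left(- \frac{1}{2}\right) 0 = 0$)
$M{\left(L \right)} = 3$ ($M{\left(L \right)} = 3 + 0 = 3$)
$x = 0$ ($x = 1 \cdot 0 \left(-3\right) = 0 \left(-3\right) = 0$)
$\sqrt{x - 5 M{\left(-1 \right)}} = \sqrt{0 - 15} = \sqrt{-15} = i \sqrt{15}$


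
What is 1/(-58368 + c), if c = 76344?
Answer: 1/17976 ≈ 5.5630e-5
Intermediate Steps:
1/(-58368 + c) = 1/(-58368 + 76344) = 1/17976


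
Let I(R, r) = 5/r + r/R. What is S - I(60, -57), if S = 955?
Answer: 1089883/1140 ≈ 956.04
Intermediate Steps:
S - I(60, -57) = 955 - (5/(-57) - 57/60) = 955 - (5*(-1/57) - 57*1/60) = 955 - (-5/57 - 19/20) = 955 - 1*(-1183/1140) = 955 + 1183/1140 = 1089883/1140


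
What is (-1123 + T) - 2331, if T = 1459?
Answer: -1995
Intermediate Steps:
(-1123 + T) - 2331 = (-1123 + 1459) - 2331 = 336 - 2331 = -1995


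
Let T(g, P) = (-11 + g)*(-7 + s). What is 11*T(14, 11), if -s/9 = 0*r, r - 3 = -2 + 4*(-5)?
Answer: -231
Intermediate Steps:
r = -19 (r = 3 + (-2 + 4*(-5)) = 3 + (-2 - 20) = 3 - 22 = -19)
s = 0 (s = -0*(-19) = -9*0 = 0)
T(g, P) = 77 - 7*g (T(g, P) = (-11 + g)*(-7 + 0) = (-11 + g)*(-7) = 77 - 7*g)
11*T(14, 11) = 11*(77 - 7*14) = 11*(77 - 98) = 11*(-21) = -231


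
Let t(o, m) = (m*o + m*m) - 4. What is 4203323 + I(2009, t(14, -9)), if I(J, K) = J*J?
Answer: 8239404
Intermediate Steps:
t(o, m) = -4 + m**2 + m*o (t(o, m) = (m*o + m**2) - 4 = (m**2 + m*o) - 4 = -4 + m**2 + m*o)
I(J, K) = J**2
4203323 + I(2009, t(14, -9)) = 4203323 + 2009**2 = 4203323 + 4036081 = 8239404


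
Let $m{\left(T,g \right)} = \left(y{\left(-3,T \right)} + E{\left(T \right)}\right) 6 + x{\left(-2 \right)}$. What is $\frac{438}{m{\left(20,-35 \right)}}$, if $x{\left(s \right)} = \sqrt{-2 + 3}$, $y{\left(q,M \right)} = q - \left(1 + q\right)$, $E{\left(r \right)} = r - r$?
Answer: $- \frac{438}{5} \approx -87.6$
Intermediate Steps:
$E{\left(r \right)} = 0$
$y{\left(q,M \right)} = -1$
$x{\left(s \right)} = 1$ ($x{\left(s \right)} = \sqrt{1} = 1$)
$m{\left(T,g \right)} = -5$ ($m{\left(T,g \right)} = \left(-1 + 0\right) 6 + 1 = \left(-1\right) 6 + 1 = -6 + 1 = -5$)
$\frac{438}{m{\left(20,-35 \right)}} = \frac{438}{-5} = 438 \left(- \frac{1}{5}\right) = - \frac{438}{5}$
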